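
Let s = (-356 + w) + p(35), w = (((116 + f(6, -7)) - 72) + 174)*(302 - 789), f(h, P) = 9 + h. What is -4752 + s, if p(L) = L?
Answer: -118544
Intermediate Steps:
w = -113471 (w = (((116 + (9 + 6)) - 72) + 174)*(302 - 789) = (((116 + 15) - 72) + 174)*(-487) = ((131 - 72) + 174)*(-487) = (59 + 174)*(-487) = 233*(-487) = -113471)
s = -113792 (s = (-356 - 113471) + 35 = -113827 + 35 = -113792)
-4752 + s = -4752 - 113792 = -118544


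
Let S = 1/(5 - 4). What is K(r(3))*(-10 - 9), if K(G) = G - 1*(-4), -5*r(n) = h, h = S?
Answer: -361/5 ≈ -72.200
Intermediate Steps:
S = 1 (S = 1/1 = 1)
h = 1
r(n) = -⅕ (r(n) = -⅕*1 = -⅕)
K(G) = 4 + G (K(G) = G + 4 = 4 + G)
K(r(3))*(-10 - 9) = (4 - ⅕)*(-10 - 9) = (19/5)*(-19) = -361/5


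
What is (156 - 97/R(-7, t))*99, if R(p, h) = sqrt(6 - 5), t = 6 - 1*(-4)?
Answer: 5841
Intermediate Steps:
t = 10 (t = 6 + 4 = 10)
R(p, h) = 1 (R(p, h) = sqrt(1) = 1)
(156 - 97/R(-7, t))*99 = (156 - 97/1)*99 = (156 - 97*1)*99 = (156 - 97)*99 = 59*99 = 5841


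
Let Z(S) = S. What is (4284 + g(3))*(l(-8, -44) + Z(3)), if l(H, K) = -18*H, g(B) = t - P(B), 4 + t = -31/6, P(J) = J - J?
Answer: 1256801/2 ≈ 6.2840e+5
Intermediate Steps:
P(J) = 0
t = -55/6 (t = -4 - 31/6 = -55/6 ≈ -9.1667)
g(B) = -55/6 (g(B) = -55/6 - 1*0 = -55/6 + 0 = -55/6)
(4284 + g(3))*(l(-8, -44) + Z(3)) = (4284 - 55/6)*(-18*(-8) + 3) = 25649*(144 + 3)/6 = (25649/6)*147 = 1256801/2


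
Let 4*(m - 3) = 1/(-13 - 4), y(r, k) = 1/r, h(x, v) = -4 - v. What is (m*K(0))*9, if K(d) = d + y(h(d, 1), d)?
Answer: -1827/340 ≈ -5.3735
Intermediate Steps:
K(d) = -⅕ + d (K(d) = d + 1/(-4 - 1*1) = d + 1/(-4 - 1) = d + 1/(-5) = d - ⅕ = -⅕ + d)
m = 203/68 (m = 3 + 1/(4*(-13 - 4)) = 3 + (¼)/(-17) = 3 + (¼)*(-1/17) = 3 - 1/68 = 203/68 ≈ 2.9853)
(m*K(0))*9 = (203*(-⅕ + 0)/68)*9 = ((203/68)*(-⅕))*9 = -203/340*9 = -1827/340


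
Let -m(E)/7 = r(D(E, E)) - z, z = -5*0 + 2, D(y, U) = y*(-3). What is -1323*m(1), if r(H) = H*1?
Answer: -46305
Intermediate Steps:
D(y, U) = -3*y
z = 2 (z = 0 + 2 = 2)
r(H) = H
m(E) = 14 + 21*E (m(E) = -7*(-3*E - 1*2) = -7*(-3*E - 2) = -7*(-2 - 3*E) = 14 + 21*E)
-1323*m(1) = -1323*(14 + 21*1) = -1323*(14 + 21) = -1323*35 = -46305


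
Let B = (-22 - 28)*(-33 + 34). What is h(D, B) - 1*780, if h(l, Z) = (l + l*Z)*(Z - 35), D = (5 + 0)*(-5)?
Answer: -104905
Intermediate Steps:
B = -50 (B = -50*1 = -50)
D = -25 (D = 5*(-5) = -25)
h(l, Z) = (-35 + Z)*(l + Z*l) (h(l, Z) = (l + Z*l)*(-35 + Z) = (-35 + Z)*(l + Z*l))
h(D, B) - 1*780 = -25*(-35 + (-50)**2 - 34*(-50)) - 1*780 = -25*(-35 + 2500 + 1700) - 780 = -25*4165 - 780 = -104125 - 780 = -104905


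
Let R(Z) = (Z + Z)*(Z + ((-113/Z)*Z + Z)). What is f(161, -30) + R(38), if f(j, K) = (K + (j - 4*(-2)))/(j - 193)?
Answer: -90123/32 ≈ -2816.3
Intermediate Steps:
f(j, K) = (8 + K + j)/(-193 + j) (f(j, K) = (K + (j + 8))/(-193 + j) = (K + (8 + j))/(-193 + j) = (8 + K + j)/(-193 + j))
R(Z) = 2*Z*(-113 + 2*Z) (R(Z) = (2*Z)*(Z + (-113 + Z)) = (2*Z)*(-113 + 2*Z) = 2*Z*(-113 + 2*Z))
f(161, -30) + R(38) = (8 - 30 + 161)/(-193 + 161) + 2*38*(-113 + 2*38) = 139/(-32) + 2*38*(-113 + 76) = -1/32*139 + 2*38*(-37) = -139/32 - 2812 = -90123/32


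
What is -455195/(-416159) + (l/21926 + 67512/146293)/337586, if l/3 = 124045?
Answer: 492930136603016092913/450636821258011671332 ≈ 1.0939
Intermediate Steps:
l = 372135 (l = 3*124045 = 372135)
-455195/(-416159) + (l/21926 + 67512/146293)/337586 = -455195/(-416159) + (372135/21926 + 67512/146293)/337586 = -455195*(-1/416159) + (372135*(1/21926) + 67512*(1/146293))*(1/337586) = 455195/416159 + (372135/21926 + 67512/146293)*(1/337586) = 455195/416159 + (55921013667/3207620318)*(1/337586) = 455195/416159 + 55921013667/1082847712672348 = 492930136603016092913/450636821258011671332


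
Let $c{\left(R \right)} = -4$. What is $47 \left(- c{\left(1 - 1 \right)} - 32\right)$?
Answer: $-1316$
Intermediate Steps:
$47 \left(- c{\left(1 - 1 \right)} - 32\right) = 47 \left(\left(-1\right) \left(-4\right) - 32\right) = 47 \left(4 - 32\right) = 47 \left(-28\right) = -1316$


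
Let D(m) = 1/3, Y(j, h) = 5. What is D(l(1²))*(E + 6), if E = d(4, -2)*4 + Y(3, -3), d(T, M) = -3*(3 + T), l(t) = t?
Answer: -73/3 ≈ -24.333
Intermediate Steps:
D(m) = ⅓
d(T, M) = -9 - 3*T
E = -79 (E = (-9 - 3*4)*4 + 5 = (-9 - 12)*4 + 5 = -21*4 + 5 = -84 + 5 = -79)
D(l(1²))*(E + 6) = (-79 + 6)/3 = (⅓)*(-73) = -73/3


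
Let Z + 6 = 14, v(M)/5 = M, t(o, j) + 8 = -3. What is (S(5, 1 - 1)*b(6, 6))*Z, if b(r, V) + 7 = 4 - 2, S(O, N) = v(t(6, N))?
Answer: 2200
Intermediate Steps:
t(o, j) = -11 (t(o, j) = -8 - 3 = -11)
v(M) = 5*M
S(O, N) = -55 (S(O, N) = 5*(-11) = -55)
b(r, V) = -5 (b(r, V) = -7 + (4 - 2) = -7 + 2 = -5)
Z = 8 (Z = -6 + 14 = 8)
(S(5, 1 - 1)*b(6, 6))*Z = -55*(-5)*8 = 275*8 = 2200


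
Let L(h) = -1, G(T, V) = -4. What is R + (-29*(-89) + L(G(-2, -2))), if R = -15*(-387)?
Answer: 8385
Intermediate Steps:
R = 5805
R + (-29*(-89) + L(G(-2, -2))) = 5805 + (-29*(-89) - 1) = 5805 + (2581 - 1) = 5805 + 2580 = 8385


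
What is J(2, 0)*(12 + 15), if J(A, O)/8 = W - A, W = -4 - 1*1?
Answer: -1512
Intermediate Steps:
W = -5 (W = -4 - 1 = -5)
J(A, O) = -40 - 8*A (J(A, O) = 8*(-5 - A) = -40 - 8*A)
J(2, 0)*(12 + 15) = (-40 - 8*2)*(12 + 15) = (-40 - 16)*27 = -56*27 = -1512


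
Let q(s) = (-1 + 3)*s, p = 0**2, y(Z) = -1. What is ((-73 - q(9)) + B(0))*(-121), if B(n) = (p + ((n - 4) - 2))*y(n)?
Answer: 10285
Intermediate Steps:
p = 0
q(s) = 2*s
B(n) = 6 - n (B(n) = (0 + ((n - 4) - 2))*(-1) = (0 + ((-4 + n) - 2))*(-1) = (0 + (-6 + n))*(-1) = (-6 + n)*(-1) = 6 - n)
((-73 - q(9)) + B(0))*(-121) = ((-73 - 2*9) + (6 - 1*0))*(-121) = ((-73 - 1*18) + (6 + 0))*(-121) = ((-73 - 18) + 6)*(-121) = (-91 + 6)*(-121) = -85*(-121) = 10285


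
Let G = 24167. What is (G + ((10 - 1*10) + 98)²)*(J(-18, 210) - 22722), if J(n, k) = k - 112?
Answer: -764035104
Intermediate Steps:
J(n, k) = -112 + k
(G + ((10 - 1*10) + 98)²)*(J(-18, 210) - 22722) = (24167 + ((10 - 1*10) + 98)²)*((-112 + 210) - 22722) = (24167 + ((10 - 10) + 98)²)*(98 - 22722) = (24167 + (0 + 98)²)*(-22624) = (24167 + 98²)*(-22624) = (24167 + 9604)*(-22624) = 33771*(-22624) = -764035104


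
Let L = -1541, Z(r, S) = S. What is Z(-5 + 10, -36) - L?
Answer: 1505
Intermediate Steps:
Z(-5 + 10, -36) - L = -36 - 1*(-1541) = -36 + 1541 = 1505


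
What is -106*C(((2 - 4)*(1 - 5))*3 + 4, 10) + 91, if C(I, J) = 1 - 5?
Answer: 515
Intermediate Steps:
C(I, J) = -4
-106*C(((2 - 4)*(1 - 5))*3 + 4, 10) + 91 = -106*(-4) + 91 = 424 + 91 = 515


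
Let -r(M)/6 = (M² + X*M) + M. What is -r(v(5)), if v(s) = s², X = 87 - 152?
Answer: -5850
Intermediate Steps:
X = -65
r(M) = -6*M² + 384*M (r(M) = -6*((M² - 65*M) + M) = -6*(M² - 64*M) = -6*M² + 384*M)
-r(v(5)) = -6*5²*(64 - 1*5²) = -6*25*(64 - 1*25) = -6*25*(64 - 25) = -6*25*39 = -1*5850 = -5850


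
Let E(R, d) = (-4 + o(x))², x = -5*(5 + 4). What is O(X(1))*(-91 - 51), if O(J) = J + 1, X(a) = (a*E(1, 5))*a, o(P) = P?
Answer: -341084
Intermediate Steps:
x = -45 (x = -5*9 = -45)
E(R, d) = 2401 (E(R, d) = (-4 - 45)² = (-49)² = 2401)
X(a) = 2401*a² (X(a) = (a*2401)*a = (2401*a)*a = 2401*a²)
O(J) = 1 + J
O(X(1))*(-91 - 51) = (1 + 2401*1²)*(-91 - 51) = (1 + 2401*1)*(-142) = (1 + 2401)*(-142) = 2402*(-142) = -341084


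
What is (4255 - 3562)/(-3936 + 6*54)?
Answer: -33/172 ≈ -0.19186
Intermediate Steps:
(4255 - 3562)/(-3936 + 6*54) = 693/(-3936 + 324) = 693/(-3612) = 693*(-1/3612) = -33/172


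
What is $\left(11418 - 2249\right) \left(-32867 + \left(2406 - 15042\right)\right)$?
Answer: $-417217007$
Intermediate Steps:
$\left(11418 - 2249\right) \left(-32867 + \left(2406 - 15042\right)\right) = 9169 \left(-32867 - 12636\right) = 9169 \left(-45503\right) = -417217007$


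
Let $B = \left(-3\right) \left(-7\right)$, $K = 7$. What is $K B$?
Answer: $147$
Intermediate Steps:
$B = 21$
$K B = 7 \cdot 21 = 147$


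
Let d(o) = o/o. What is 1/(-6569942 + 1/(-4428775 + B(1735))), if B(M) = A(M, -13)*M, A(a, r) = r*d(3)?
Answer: -4451330/29244979922861 ≈ -1.5221e-7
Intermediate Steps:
d(o) = 1
A(a, r) = r (A(a, r) = r*1 = r)
B(M) = -13*M
1/(-6569942 + 1/(-4428775 + B(1735))) = 1/(-6569942 + 1/(-4428775 - 13*1735)) = 1/(-6569942 + 1/(-4428775 - 22555)) = 1/(-6569942 + 1/(-4451330)) = 1/(-6569942 - 1/4451330) = 1/(-29244979922861/4451330) = -4451330/29244979922861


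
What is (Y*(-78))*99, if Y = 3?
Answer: -23166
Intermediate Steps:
(Y*(-78))*99 = (3*(-78))*99 = -234*99 = -23166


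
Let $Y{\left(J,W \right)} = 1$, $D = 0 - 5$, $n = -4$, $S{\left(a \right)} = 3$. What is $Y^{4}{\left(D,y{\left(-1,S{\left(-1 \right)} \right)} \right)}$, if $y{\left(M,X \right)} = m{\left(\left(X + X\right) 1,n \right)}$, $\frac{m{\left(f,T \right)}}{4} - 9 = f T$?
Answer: $1$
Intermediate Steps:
$m{\left(f,T \right)} = 36 + 4 T f$ ($m{\left(f,T \right)} = 36 + 4 f T = 36 + 4 T f$)
$y{\left(M,X \right)} = 36 - 32 X$ ($y{\left(M,X \right)} = 36 + 4 \left(-4\right) \left(X + X\right) 1 = 36 + 4 \left(-4\right) 2 X 1 = 36 + 4 \left(-4\right) 2 X = 36 - 32 X$)
$D = -5$ ($D = 0 - 5 = -5$)
$Y^{4}{\left(D,y{\left(-1,S{\left(-1 \right)} \right)} \right)} = 1^{4} = 1$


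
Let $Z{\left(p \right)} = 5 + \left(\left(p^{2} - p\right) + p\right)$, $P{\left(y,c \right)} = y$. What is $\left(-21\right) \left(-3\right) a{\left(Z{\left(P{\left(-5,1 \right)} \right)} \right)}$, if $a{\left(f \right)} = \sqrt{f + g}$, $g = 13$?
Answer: $63 \sqrt{43} \approx 413.12$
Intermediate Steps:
$Z{\left(p \right)} = 5 + p^{2}$
$a{\left(f \right)} = \sqrt{13 + f}$ ($a{\left(f \right)} = \sqrt{f + 13} = \sqrt{13 + f}$)
$\left(-21\right) \left(-3\right) a{\left(Z{\left(P{\left(-5,1 \right)} \right)} \right)} = \left(-21\right) \left(-3\right) \sqrt{13 + \left(5 + \left(-5\right)^{2}\right)} = 63 \sqrt{13 + \left(5 + 25\right)} = 63 \sqrt{13 + 30} = 63 \sqrt{43}$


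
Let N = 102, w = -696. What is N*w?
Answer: -70992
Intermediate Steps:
N*w = 102*(-696) = -70992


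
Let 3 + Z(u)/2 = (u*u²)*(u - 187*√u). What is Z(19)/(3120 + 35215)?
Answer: 260636/38335 - 13718*√19/205 ≈ -284.89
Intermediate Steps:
Z(u) = -6 + 2*u³*(u - 187*√u) (Z(u) = -6 + 2*((u*u²)*(u - 187*√u)) = -6 + 2*(u³*(u - 187*√u)) = -6 + 2*u³*(u - 187*√u))
Z(19)/(3120 + 35215) = (-6 - 2565266*√19 + 2*19⁴)/(3120 + 35215) = (-6 - 2565266*√19 + 2*130321)/38335 = (-6 - 2565266*√19 + 260642)*(1/38335) = (260636 - 2565266*√19)*(1/38335) = 260636/38335 - 13718*√19/205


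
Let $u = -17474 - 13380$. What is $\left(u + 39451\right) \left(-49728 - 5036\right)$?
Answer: $-470806108$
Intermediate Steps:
$u = -30854$
$\left(u + 39451\right) \left(-49728 - 5036\right) = \left(-30854 + 39451\right) \left(-49728 - 5036\right) = 8597 \left(-54764\right) = -470806108$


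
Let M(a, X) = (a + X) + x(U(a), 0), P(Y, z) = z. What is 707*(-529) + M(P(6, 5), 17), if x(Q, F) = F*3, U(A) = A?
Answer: -373981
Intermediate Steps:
x(Q, F) = 3*F
M(a, X) = X + a (M(a, X) = (a + X) + 3*0 = (X + a) + 0 = X + a)
707*(-529) + M(P(6, 5), 17) = 707*(-529) + (17 + 5) = -374003 + 22 = -373981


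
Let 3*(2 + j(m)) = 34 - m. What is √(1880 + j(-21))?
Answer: √17067/3 ≈ 43.547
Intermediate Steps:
j(m) = 28/3 - m/3 (j(m) = -2 + (34 - m)/3 = -2 + (34/3 - m/3) = 28/3 - m/3)
√(1880 + j(-21)) = √(1880 + (28/3 - ⅓*(-21))) = √(1880 + (28/3 + 7)) = √(1880 + 49/3) = √(5689/3) = √17067/3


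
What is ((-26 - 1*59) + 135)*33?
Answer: 1650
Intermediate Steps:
((-26 - 1*59) + 135)*33 = ((-26 - 59) + 135)*33 = (-85 + 135)*33 = 50*33 = 1650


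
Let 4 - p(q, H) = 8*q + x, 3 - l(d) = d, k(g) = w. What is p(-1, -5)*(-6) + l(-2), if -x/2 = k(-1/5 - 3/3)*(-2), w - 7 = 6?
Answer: 245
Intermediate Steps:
w = 13 (w = 7 + 6 = 13)
k(g) = 13
l(d) = 3 - d
x = 52 (x = -26*(-2) = -2*(-26) = 52)
p(q, H) = -48 - 8*q (p(q, H) = 4 - (8*q + 52) = 4 - (52 + 8*q) = 4 + (-52 - 8*q) = -48 - 8*q)
p(-1, -5)*(-6) + l(-2) = (-48 - 8*(-1))*(-6) + (3 - 1*(-2)) = (-48 + 8)*(-6) + (3 + 2) = -40*(-6) + 5 = 240 + 5 = 245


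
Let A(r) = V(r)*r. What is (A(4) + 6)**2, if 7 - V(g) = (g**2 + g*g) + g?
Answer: 12100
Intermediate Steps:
V(g) = 7 - g - 2*g**2 (V(g) = 7 - ((g**2 + g*g) + g) = 7 - ((g**2 + g**2) + g) = 7 - (2*g**2 + g) = 7 - (g + 2*g**2) = 7 + (-g - 2*g**2) = 7 - g - 2*g**2)
A(r) = r*(7 - r - 2*r**2) (A(r) = (7 - r - 2*r**2)*r = r*(7 - r - 2*r**2))
(A(4) + 6)**2 = (4*(7 - 1*4 - 2*4**2) + 6)**2 = (4*(7 - 4 - 2*16) + 6)**2 = (4*(7 - 4 - 32) + 6)**2 = (4*(-29) + 6)**2 = (-116 + 6)**2 = (-110)**2 = 12100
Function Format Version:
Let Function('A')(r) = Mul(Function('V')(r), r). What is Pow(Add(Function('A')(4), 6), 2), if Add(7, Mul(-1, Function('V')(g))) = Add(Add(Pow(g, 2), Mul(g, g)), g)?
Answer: 12100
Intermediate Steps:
Function('V')(g) = Add(7, Mul(-1, g), Mul(-2, Pow(g, 2))) (Function('V')(g) = Add(7, Mul(-1, Add(Add(Pow(g, 2), Mul(g, g)), g))) = Add(7, Mul(-1, Add(Add(Pow(g, 2), Pow(g, 2)), g))) = Add(7, Mul(-1, Add(Mul(2, Pow(g, 2)), g))) = Add(7, Mul(-1, Add(g, Mul(2, Pow(g, 2))))) = Add(7, Add(Mul(-1, g), Mul(-2, Pow(g, 2)))) = Add(7, Mul(-1, g), Mul(-2, Pow(g, 2))))
Function('A')(r) = Mul(r, Add(7, Mul(-1, r), Mul(-2, Pow(r, 2)))) (Function('A')(r) = Mul(Add(7, Mul(-1, r), Mul(-2, Pow(r, 2))), r) = Mul(r, Add(7, Mul(-1, r), Mul(-2, Pow(r, 2)))))
Pow(Add(Function('A')(4), 6), 2) = Pow(Add(Mul(4, Add(7, Mul(-1, 4), Mul(-2, Pow(4, 2)))), 6), 2) = Pow(Add(Mul(4, Add(7, -4, Mul(-2, 16))), 6), 2) = Pow(Add(Mul(4, Add(7, -4, -32)), 6), 2) = Pow(Add(Mul(4, -29), 6), 2) = Pow(Add(-116, 6), 2) = Pow(-110, 2) = 12100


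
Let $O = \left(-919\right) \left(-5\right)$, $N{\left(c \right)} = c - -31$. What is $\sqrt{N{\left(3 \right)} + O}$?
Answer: $\sqrt{4629} \approx 68.037$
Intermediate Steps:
$N{\left(c \right)} = 31 + c$ ($N{\left(c \right)} = c + 31 = 31 + c$)
$O = 4595$
$\sqrt{N{\left(3 \right)} + O} = \sqrt{\left(31 + 3\right) + 4595} = \sqrt{34 + 4595} = \sqrt{4629}$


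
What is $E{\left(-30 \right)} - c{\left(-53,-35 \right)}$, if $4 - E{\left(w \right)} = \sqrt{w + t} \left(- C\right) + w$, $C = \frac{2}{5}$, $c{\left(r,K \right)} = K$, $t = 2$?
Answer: $69 + \frac{4 i \sqrt{7}}{5} \approx 69.0 + 2.1166 i$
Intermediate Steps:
$C = \frac{2}{5}$ ($C = 2 \cdot \frac{1}{5} = \frac{2}{5} \approx 0.4$)
$E{\left(w \right)} = 4 - w + \frac{2 \sqrt{2 + w}}{5}$ ($E{\left(w \right)} = 4 - \left(\sqrt{w + 2} \left(\left(-1\right) \frac{2}{5}\right) + w\right) = 4 - \left(\sqrt{2 + w} \left(- \frac{2}{5}\right) + w\right) = 4 - \left(- \frac{2 \sqrt{2 + w}}{5} + w\right) = 4 - \left(w - \frac{2 \sqrt{2 + w}}{5}\right) = 4 - w + \frac{2 \sqrt{2 + w}}{5}$)
$E{\left(-30 \right)} - c{\left(-53,-35 \right)} = \left(4 - -30 + \frac{2 \sqrt{2 - 30}}{5}\right) - -35 = \left(4 + 30 + \frac{2 \sqrt{-28}}{5}\right) + 35 = \left(4 + 30 + \frac{2 \cdot 2 i \sqrt{7}}{5}\right) + 35 = \left(4 + 30 + \frac{4 i \sqrt{7}}{5}\right) + 35 = \left(34 + \frac{4 i \sqrt{7}}{5}\right) + 35 = 69 + \frac{4 i \sqrt{7}}{5}$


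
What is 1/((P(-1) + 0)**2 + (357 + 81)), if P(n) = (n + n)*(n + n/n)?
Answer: 1/438 ≈ 0.0022831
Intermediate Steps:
P(n) = 2*n*(1 + n) (P(n) = (2*n)*(n + 1) = (2*n)*(1 + n) = 2*n*(1 + n))
1/((P(-1) + 0)**2 + (357 + 81)) = 1/((2*(-1)*(1 - 1) + 0)**2 + (357 + 81)) = 1/((2*(-1)*0 + 0)**2 + 438) = 1/((0 + 0)**2 + 438) = 1/(0**2 + 438) = 1/(0 + 438) = 1/438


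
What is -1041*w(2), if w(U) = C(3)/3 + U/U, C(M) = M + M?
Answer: -3123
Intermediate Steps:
C(M) = 2*M
w(U) = 3 (w(U) = (2*3)/3 + U/U = 6*(1/3) + 1 = 2 + 1 = 3)
-1041*w(2) = -1041*3 = -3123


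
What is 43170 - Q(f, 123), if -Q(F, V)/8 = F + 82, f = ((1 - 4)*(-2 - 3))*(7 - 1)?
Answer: 44546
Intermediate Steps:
f = 90 (f = -3*(-5)*6 = 15*6 = 90)
Q(F, V) = -656 - 8*F (Q(F, V) = -8*(F + 82) = -8*(82 + F) = -656 - 8*F)
43170 - Q(f, 123) = 43170 - (-656 - 8*90) = 43170 - (-656 - 720) = 43170 - 1*(-1376) = 43170 + 1376 = 44546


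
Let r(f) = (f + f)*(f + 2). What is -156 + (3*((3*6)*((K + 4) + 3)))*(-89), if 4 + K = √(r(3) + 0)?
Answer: -14574 - 4806*√30 ≈ -40898.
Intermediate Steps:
r(f) = 2*f*(2 + f) (r(f) = (2*f)*(2 + f) = 2*f*(2 + f))
K = -4 + √30 (K = -4 + √(2*3*(2 + 3) + 0) = -4 + √(2*3*5 + 0) = -4 + √(30 + 0) = -4 + √30 ≈ 1.4772)
-156 + (3*((3*6)*((K + 4) + 3)))*(-89) = -156 + (3*((3*6)*(((-4 + √30) + 4) + 3)))*(-89) = -156 + (3*(18*(√30 + 3)))*(-89) = -156 + (3*(18*(3 + √30)))*(-89) = -156 + (3*(54 + 18*√30))*(-89) = -156 + (162 + 54*√30)*(-89) = -156 + (-14418 - 4806*√30) = -14574 - 4806*√30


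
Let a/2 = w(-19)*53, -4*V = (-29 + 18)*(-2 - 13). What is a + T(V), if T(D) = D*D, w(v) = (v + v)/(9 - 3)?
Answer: 49451/48 ≈ 1030.2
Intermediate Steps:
w(v) = v/3 (w(v) = (2*v)/6 = (2*v)*(1/6) = v/3)
V = -165/4 (V = -(-29 + 18)*(-2 - 13)/4 = -(-11)*(-15)/4 = -1/4*165 = -165/4 ≈ -41.250)
a = -2014/3 (a = 2*(((1/3)*(-19))*53) = 2*(-19/3*53) = 2*(-1007/3) = -2014/3 ≈ -671.33)
T(D) = D**2
a + T(V) = -2014/3 + (-165/4)**2 = -2014/3 + 27225/16 = 49451/48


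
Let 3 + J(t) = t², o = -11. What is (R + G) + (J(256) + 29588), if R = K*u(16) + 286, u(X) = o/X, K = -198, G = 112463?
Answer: 1664049/8 ≈ 2.0801e+5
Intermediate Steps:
u(X) = -11/X
R = 3377/8 (R = -(-2178)/16 + 286 = -198*(-11/16) + 286 = 1089/8 + 286 = 3377/8 ≈ 422.13)
J(t) = -3 + t²
(R + G) + (J(256) + 29588) = (3377/8 + 112463) + ((-3 + 256²) + 29588) = 903081/8 + ((-3 + 65536) + 29588) = 903081/8 + (65533 + 29588) = 903081/8 + 95121 = 1664049/8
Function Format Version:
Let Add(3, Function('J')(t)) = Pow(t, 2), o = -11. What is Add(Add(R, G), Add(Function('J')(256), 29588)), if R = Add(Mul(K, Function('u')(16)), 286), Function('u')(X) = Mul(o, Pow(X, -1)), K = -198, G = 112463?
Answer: Rational(1664049, 8) ≈ 2.0801e+5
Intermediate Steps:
Function('u')(X) = Mul(-11, Pow(X, -1))
R = Rational(3377, 8) (R = Add(Mul(-198, Mul(-11, Pow(16, -1))), 286) = Add(Mul(-198, Mul(-11, Rational(1, 16))), 286) = Add(Mul(-198, Rational(-11, 16)), 286) = Add(Rational(1089, 8), 286) = Rational(3377, 8) ≈ 422.13)
Function('J')(t) = Add(-3, Pow(t, 2))
Add(Add(R, G), Add(Function('J')(256), 29588)) = Add(Add(Rational(3377, 8), 112463), Add(Add(-3, Pow(256, 2)), 29588)) = Add(Rational(903081, 8), Add(Add(-3, 65536), 29588)) = Add(Rational(903081, 8), Add(65533, 29588)) = Add(Rational(903081, 8), 95121) = Rational(1664049, 8)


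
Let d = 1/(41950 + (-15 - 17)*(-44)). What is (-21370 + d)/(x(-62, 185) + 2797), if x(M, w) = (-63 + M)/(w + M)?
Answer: -113966936457/14911076348 ≈ -7.6431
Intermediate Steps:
d = 1/43358 (d = 1/(41950 - 32*(-44)) = 1/(41950 + 1408) = 1/43358 ≈ 2.3064e-5)
x(M, w) = (-63 + M)/(M + w)
(-21370 + d)/(x(-62, 185) + 2797) = (-21370 + 1/43358)/((-63 - 62)/(-62 + 185) + 2797) = -926560459/(43358*(-125/123 + 2797)) = -926560459/(43358*343906/123) = -926560459/43358*123/343906 = -113966936457/14911076348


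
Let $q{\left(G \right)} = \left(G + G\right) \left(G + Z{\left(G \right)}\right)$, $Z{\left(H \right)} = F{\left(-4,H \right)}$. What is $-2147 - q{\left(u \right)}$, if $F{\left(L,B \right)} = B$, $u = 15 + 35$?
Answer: $-12147$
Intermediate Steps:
$u = 50$
$Z{\left(H \right)} = H$
$q{\left(G \right)} = 4 G^{2}$ ($q{\left(G \right)} = \left(G + G\right) \left(G + G\right) = 2 G 2 G = 4 G^{2}$)
$-2147 - q{\left(u \right)} = -2147 - 4 \cdot 50^{2} = -2147 - 4 \cdot 2500 = -2147 - 10000 = -12147$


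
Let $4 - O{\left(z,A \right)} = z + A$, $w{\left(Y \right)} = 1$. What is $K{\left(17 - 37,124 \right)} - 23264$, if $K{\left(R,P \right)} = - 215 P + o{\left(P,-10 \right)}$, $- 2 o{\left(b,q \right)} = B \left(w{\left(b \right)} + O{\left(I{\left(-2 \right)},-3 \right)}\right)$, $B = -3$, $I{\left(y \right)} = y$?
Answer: $-49909$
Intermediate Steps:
$O{\left(z,A \right)} = 4 - A - z$ ($O{\left(z,A \right)} = 4 - \left(z + A\right) = 4 - \left(A + z\right) = 4 - A - z$)
$o{\left(b,q \right)} = 15$ ($o{\left(b,q \right)} = - \frac{\left(-3\right) \left(1 - -9\right)}{2} = - \frac{\left(-3\right) \left(1 + \left(4 + 3 + 2\right)\right)}{2} = - \frac{\left(-3\right) \left(1 + 9\right)}{2} = - \frac{\left(-3\right) 10}{2} = \left(- \frac{1}{2}\right) \left(-30\right) = 15$)
$K{\left(R,P \right)} = 15 - 215 P$ ($K{\left(R,P \right)} = - 215 P + 15 = 15 - 215 P$)
$K{\left(17 - 37,124 \right)} - 23264 = \left(15 - 26660\right) - 23264 = -26645 - 23264 = -49909$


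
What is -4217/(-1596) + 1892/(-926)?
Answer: 442655/738948 ≈ 0.59903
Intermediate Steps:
-4217/(-1596) + 1892/(-926) = -4217*(-1/1596) + 1892*(-1/926) = 4217/1596 - 946/463 = 442655/738948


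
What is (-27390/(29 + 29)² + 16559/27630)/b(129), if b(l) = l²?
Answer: -87635153/193342044015 ≈ -0.00045326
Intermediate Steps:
(-27390/(29 + 29)² + 16559/27630)/b(129) = (-27390/(29 + 29)² + 16559/27630)/(129²) = (-27390/(58²) + 16559*(1/27630))/16641 = (-27390/3364 + 16559/27630)*(1/16641) = (-27390*1/3364 + 16559/27630)*(1/16641) = (-13695/1682 + 16559/27630)*(1/16641) = -87635153/11618415*1/16641 = -87635153/193342044015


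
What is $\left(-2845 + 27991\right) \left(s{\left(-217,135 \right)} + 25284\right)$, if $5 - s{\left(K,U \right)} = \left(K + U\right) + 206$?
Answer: $632799090$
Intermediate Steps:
$s{\left(K,U \right)} = -201 - K - U$ ($s{\left(K,U \right)} = 5 - \left(\left(K + U\right) + 206\right) = 5 - \left(206 + K + U\right) = -201 - K - U$)
$\left(-2845 + 27991\right) \left(s{\left(-217,135 \right)} + 25284\right) = \left(-2845 + 27991\right) \left(\left(-201 - -217 - 135\right) + 25284\right) = 25146 \left(\left(-201 + 217 - 135\right) + 25284\right) = 25146 \left(-119 + 25284\right) = 25146 \cdot 25165 = 632799090$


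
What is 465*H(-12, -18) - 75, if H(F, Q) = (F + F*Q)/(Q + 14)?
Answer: -23790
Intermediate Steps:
H(F, Q) = (F + F*Q)/(14 + Q)
465*H(-12, -18) - 75 = 465*(-12*(1 - 18)/(14 - 18)) - 75 = 465*(-12*(-17)/(-4)) - 75 = 465*(-12*(-1/4)*(-17)) - 75 = 465*(-51) - 75 = -23715 - 75 = -23790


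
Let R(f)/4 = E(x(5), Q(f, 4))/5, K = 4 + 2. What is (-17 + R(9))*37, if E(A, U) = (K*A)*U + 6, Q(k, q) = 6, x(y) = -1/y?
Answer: -16613/25 ≈ -664.52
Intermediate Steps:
K = 6
E(A, U) = 6 + 6*A*U (E(A, U) = (6*A)*U + 6 = 6*A*U + 6 = 6 + 6*A*U)
R(f) = -24/25 (R(f) = 4*((6 + 6*(-1/5)*6)/5) = 4*((6 + 6*(-1*⅕)*6)*(⅕)) = 4*((6 + 6*(-⅕)*6)*(⅕)) = 4*((6 - 36/5)*(⅕)) = 4*(-6/5*⅕) = 4*(-6/25) = -24/25)
(-17 + R(9))*37 = (-17 - 24/25)*37 = -449/25*37 = -16613/25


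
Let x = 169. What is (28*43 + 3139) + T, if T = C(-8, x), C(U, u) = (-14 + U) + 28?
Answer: 4349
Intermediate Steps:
C(U, u) = 14 + U
T = 6 (T = 14 - 8 = 6)
(28*43 + 3139) + T = (28*43 + 3139) + 6 = (1204 + 3139) + 6 = 4343 + 6 = 4349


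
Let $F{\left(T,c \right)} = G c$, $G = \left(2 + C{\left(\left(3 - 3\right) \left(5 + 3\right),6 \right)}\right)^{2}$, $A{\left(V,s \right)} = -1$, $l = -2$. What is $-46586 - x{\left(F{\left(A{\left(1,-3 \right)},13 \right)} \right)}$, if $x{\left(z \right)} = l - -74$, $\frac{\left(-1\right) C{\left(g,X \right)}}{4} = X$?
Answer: $-46658$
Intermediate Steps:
$C{\left(g,X \right)} = - 4 X$
$G = 484$ ($G = \left(2 - 24\right)^{2} = \left(-22\right)^{2} = 484$)
$F{\left(T,c \right)} = 484 c$
$x{\left(z \right)} = 72$ ($x{\left(z \right)} = -2 - -74 = -2 + 74 = 72$)
$-46586 - x{\left(F{\left(A{\left(1,-3 \right)},13 \right)} \right)} = -46586 - 72 = -46658$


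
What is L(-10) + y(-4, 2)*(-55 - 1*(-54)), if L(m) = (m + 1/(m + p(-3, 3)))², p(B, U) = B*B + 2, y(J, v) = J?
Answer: 85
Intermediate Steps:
p(B, U) = 2 + B² (p(B, U) = B² + 2 = 2 + B²)
L(m) = (m + 1/(11 + m))² (L(m) = (m + 1/(m + (2 + (-3)²)))² = (m + 1/(m + (2 + 9)))² = (m + 1/(m + 11))² = (m + 1/(11 + m))²)
L(-10) + y(-4, 2)*(-55 - 1*(-54)) = (1 + (-10)² + 11*(-10))²/(11 - 10)² - 4*(-55 - 1*(-54)) = (1 + 100 - 110)²/1² - 4*(-55 + 54) = 1*(-9)² - 4*(-1) = 1*81 + 4 = 81 + 4 = 85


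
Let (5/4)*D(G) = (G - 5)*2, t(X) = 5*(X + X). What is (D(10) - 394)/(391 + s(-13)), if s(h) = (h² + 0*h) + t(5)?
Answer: -193/305 ≈ -0.63279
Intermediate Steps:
t(X) = 10*X (t(X) = 5*(2*X) = 10*X)
D(G) = -8 + 8*G/5 (D(G) = 4*((G - 5)*2)/5 = 4*((-5 + G)*2)/5 = 4*(-10 + 2*G)/5 = -8 + 8*G/5)
s(h) = 50 + h² (s(h) = (h² + 0*h) + 10*5 = (h² + 0) + 50 = h² + 50 = 50 + h²)
(D(10) - 394)/(391 + s(-13)) = ((-8 + (8/5)*10) - 394)/(391 + (50 + (-13)²)) = ((-8 + 16) - 394)/(391 + (50 + 169)) = (8 - 394)/(391 + 219) = -386/610 = -386*1/610 = -193/305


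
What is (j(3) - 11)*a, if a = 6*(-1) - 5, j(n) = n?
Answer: 88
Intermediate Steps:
a = -11 (a = -6 - 5 = -11)
(j(3) - 11)*a = (3 - 11)*(-11) = -8*(-11) = 88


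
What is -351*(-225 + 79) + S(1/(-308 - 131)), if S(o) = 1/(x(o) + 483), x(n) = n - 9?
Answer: 10663524349/208085 ≈ 51246.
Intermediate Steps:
x(n) = -9 + n
S(o) = 1/(474 + o) (S(o) = 1/((-9 + o) + 483) = 1/(474 + o))
-351*(-225 + 79) + S(1/(-308 - 131)) = -351*(-225 + 79) + 1/(474 + 1/(-308 - 131)) = -351*(-146) + 1/(474 + 1/(-439)) = 51246 + 1/(474 - 1/439) = 51246 + 1/(208085/439) = 51246 + 439/208085 = 10663524349/208085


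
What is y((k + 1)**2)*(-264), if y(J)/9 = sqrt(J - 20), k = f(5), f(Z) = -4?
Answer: -2376*I*sqrt(11) ≈ -7880.3*I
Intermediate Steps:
k = -4
y(J) = 9*sqrt(-20 + J) (y(J) = 9*sqrt(J - 20) = 9*sqrt(-20 + J))
y((k + 1)**2)*(-264) = (9*sqrt(-20 + (-4 + 1)**2))*(-264) = (9*sqrt(-20 + (-3)**2))*(-264) = (9*sqrt(-20 + 9))*(-264) = (9*sqrt(-11))*(-264) = (9*(I*sqrt(11)))*(-264) = (9*I*sqrt(11))*(-264) = -2376*I*sqrt(11)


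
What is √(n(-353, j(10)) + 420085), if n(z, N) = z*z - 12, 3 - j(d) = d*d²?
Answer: √544682 ≈ 738.03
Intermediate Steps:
j(d) = 3 - d³ (j(d) = 3 - d*d² = 3 - d³)
n(z, N) = -12 + z² (n(z, N) = z² - 12 = -12 + z²)
√(n(-353, j(10)) + 420085) = √((-12 + (-353)²) + 420085) = √((-12 + 124609) + 420085) = √(124597 + 420085) = √544682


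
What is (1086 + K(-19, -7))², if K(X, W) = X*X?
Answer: 2093809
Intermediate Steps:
K(X, W) = X²
(1086 + K(-19, -7))² = (1086 + (-19)²)² = (1086 + 361)² = 1447² = 2093809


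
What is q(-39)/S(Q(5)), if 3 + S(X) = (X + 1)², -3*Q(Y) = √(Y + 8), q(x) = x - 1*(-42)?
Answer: 135/443 - 162*√13/443 ≈ -1.0138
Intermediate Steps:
q(x) = 42 + x (q(x) = x + 42 = 42 + x)
Q(Y) = -√(8 + Y)/3 (Q(Y) = -√(Y + 8)/3 = -√(8 + Y)/3)
S(X) = -3 + (1 + X)² (S(X) = -3 + (X + 1)² = -3 + (1 + X)²)
q(-39)/S(Q(5)) = (42 - 39)/(-3 + (1 - √(8 + 5)/3)²) = 3/(-3 + (1 - √13/3)²)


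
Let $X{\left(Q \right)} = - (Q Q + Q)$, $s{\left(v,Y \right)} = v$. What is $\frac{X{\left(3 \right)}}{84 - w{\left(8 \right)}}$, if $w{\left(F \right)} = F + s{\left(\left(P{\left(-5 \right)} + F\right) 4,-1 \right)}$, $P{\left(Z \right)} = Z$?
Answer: $- \frac{3}{16} \approx -0.1875$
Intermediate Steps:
$X{\left(Q \right)} = - Q - Q^{2}$ ($X{\left(Q \right)} = - (Q^{2} + Q) = - (Q + Q^{2}) = - Q - Q^{2}$)
$w{\left(F \right)} = -20 + 5 F$ ($w{\left(F \right)} = F + \left(-5 + F\right) 4 = F + \left(-20 + 4 F\right) = -20 + 5 F$)
$\frac{X{\left(3 \right)}}{84 - w{\left(8 \right)}} = \frac{\left(-1\right) 3 \left(1 + 3\right)}{84 - \left(-20 + 5 \cdot 8\right)} = \frac{\left(-1\right) 3 \cdot 4}{84 - \left(-20 + 40\right)} = - \frac{12}{84 - 20} = - \frac{12}{64} = \left(-12\right) \frac{1}{64} = - \frac{3}{16}$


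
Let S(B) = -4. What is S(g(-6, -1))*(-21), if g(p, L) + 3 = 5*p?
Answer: 84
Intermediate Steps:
g(p, L) = -3 + 5*p
S(g(-6, -1))*(-21) = -4*(-21) = 84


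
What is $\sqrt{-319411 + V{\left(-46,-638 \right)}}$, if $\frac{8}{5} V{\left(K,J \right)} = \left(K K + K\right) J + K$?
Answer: $\frac{i \sqrt{4579409}}{2} \approx 1070.0 i$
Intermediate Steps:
$V{\left(K,J \right)} = \frac{5 K}{8} + \frac{5 J \left(K + K^{2}\right)}{8}$ ($V{\left(K,J \right)} = \frac{5 \left(\left(K K + K\right) J + K\right)}{8} = \frac{5 \left(\left(K^{2} + K\right) J + K\right)}{8} = \frac{5 \left(\left(K + K^{2}\right) J + K\right)}{8} = \frac{5 \left(J \left(K + K^{2}\right) + K\right)}{8} = \frac{5 \left(K + J \left(K + K^{2}\right)\right)}{8} = \frac{5 K}{8} + \frac{5 J \left(K + K^{2}\right)}{8}$)
$\sqrt{-319411 + V{\left(-46,-638 \right)}} = \sqrt{-319411 + \frac{5}{8} \left(-46\right) \left(1 - 638 - -29348\right)} = \sqrt{-319411 + \frac{5}{8} \left(-46\right) \left(1 - 638 + 29348\right)} = \sqrt{-319411 + \frac{5}{8} \left(-46\right) 28711} = \sqrt{-319411 - \frac{3301765}{4}} = \sqrt{- \frac{4579409}{4}} = \frac{i \sqrt{4579409}}{2}$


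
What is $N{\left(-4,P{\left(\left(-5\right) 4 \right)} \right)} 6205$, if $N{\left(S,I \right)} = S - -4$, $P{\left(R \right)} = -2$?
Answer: $0$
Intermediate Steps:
$N{\left(S,I \right)} = 4 + S$ ($N{\left(S,I \right)} = S + 4 = 4 + S$)
$N{\left(-4,P{\left(\left(-5\right) 4 \right)} \right)} 6205 = \left(4 - 4\right) 6205 = 0 \cdot 6205 = 0$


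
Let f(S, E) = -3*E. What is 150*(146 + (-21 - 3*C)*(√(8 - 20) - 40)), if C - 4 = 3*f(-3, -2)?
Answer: 543900 - 26100*I*√3 ≈ 5.439e+5 - 45207.0*I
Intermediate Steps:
C = 22 (C = 4 + 3*(-3*(-2)) = 4 + 3*6 = 4 + 18 = 22)
150*(146 + (-21 - 3*C)*(√(8 - 20) - 40)) = 150*(146 + (-21 - 3*22)*(√(8 - 20) - 40)) = 150*(146 + (-21 - 66)*(√(-12) - 40)) = 150*(146 - 87*(2*I*√3 - 40)) = 150*(146 - 87*(-40 + 2*I*√3)) = 150*(146 + (3480 - 174*I*√3)) = 150*(3626 - 174*I*√3) = 543900 - 26100*I*√3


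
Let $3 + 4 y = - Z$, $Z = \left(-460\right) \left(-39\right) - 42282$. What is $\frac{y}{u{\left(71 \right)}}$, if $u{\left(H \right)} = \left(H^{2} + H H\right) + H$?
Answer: $\frac{24339}{40612} \approx 0.59931$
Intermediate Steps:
$Z = -24342$ ($Z = 17940 - 42282 = -24342$)
$u{\left(H \right)} = H + 2 H^{2}$ ($u{\left(H \right)} = \left(H^{2} + H^{2}\right) + H = 2 H^{2} + H = H + 2 H^{2}$)
$y = \frac{24339}{4}$ ($y = - \frac{3}{4} + \frac{\left(-1\right) \left(-24342\right)}{4} = - \frac{3}{4} + \frac{1}{4} \cdot 24342 = - \frac{3}{4} + \frac{12171}{2} = \frac{24339}{4} \approx 6084.8$)
$\frac{y}{u{\left(71 \right)}} = \frac{24339}{4 \cdot 71 \left(1 + 2 \cdot 71\right)} = \frac{24339}{4 \cdot 71 \left(1 + 142\right)} = \frac{24339}{4 \cdot 71 \cdot 143} = \frac{24339}{4 \cdot 10153} = \frac{24339}{4} \cdot \frac{1}{10153} = \frac{24339}{40612}$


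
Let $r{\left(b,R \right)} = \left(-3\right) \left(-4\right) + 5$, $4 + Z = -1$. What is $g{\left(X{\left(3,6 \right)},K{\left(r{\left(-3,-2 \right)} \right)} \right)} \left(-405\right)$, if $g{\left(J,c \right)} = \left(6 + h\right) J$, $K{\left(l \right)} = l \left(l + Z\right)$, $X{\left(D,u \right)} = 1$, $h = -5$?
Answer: $-405$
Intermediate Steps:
$Z = -5$ ($Z = -4 - 1 = -5$)
$r{\left(b,R \right)} = 17$ ($r{\left(b,R \right)} = 12 + 5 = 17$)
$K{\left(l \right)} = l \left(-5 + l\right)$ ($K{\left(l \right)} = l \left(l - 5\right) = l \left(-5 + l\right)$)
$g{\left(J,c \right)} = J$ ($g{\left(J,c \right)} = \left(6 - 5\right) J = 1 J = J$)
$g{\left(X{\left(3,6 \right)},K{\left(r{\left(-3,-2 \right)} \right)} \right)} \left(-405\right) = 1 \left(-405\right) = -405$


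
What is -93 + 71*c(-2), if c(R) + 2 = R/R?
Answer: -164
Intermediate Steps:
c(R) = -1 (c(R) = -2 + R/R = -2 + 1 = -1)
-93 + 71*c(-2) = -93 + 71*(-1) = -93 - 71 = -164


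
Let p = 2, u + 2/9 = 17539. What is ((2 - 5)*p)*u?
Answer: -315698/3 ≈ -1.0523e+5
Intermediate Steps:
u = 157849/9 (u = -2/9 + 17539 = 157849/9 ≈ 17539.)
((2 - 5)*p)*u = ((2 - 5)*2)*(157849/9) = -3*2*(157849/9) = -6*157849/9 = -315698/3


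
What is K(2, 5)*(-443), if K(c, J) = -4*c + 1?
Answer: 3101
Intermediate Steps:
K(c, J) = 1 - 4*c
K(2, 5)*(-443) = (1 - 4*2)*(-443) = (1 - 8)*(-443) = -7*(-443) = 3101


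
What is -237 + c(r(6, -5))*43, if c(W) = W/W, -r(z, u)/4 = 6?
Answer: -194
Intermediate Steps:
r(z, u) = -24 (r(z, u) = -4*6 = -24)
c(W) = 1
-237 + c(r(6, -5))*43 = -237 + 1*43 = -237 + 43 = -194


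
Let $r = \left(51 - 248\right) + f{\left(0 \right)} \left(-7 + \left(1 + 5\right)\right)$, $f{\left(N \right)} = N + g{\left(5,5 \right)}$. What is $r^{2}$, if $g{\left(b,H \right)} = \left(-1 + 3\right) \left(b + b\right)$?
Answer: $47089$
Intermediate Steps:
$g{\left(b,H \right)} = 4 b$ ($g{\left(b,H \right)} = 2 \cdot 2 b = 4 b$)
$f{\left(N \right)} = 20 + N$ ($f{\left(N \right)} = N + 4 \cdot 5 = N + 20 = 20 + N$)
$r = -217$ ($r = \left(51 - 248\right) + \left(20 + 0\right) \left(-7 + \left(1 + 5\right)\right) = -197 + 20 \left(-7 + 6\right) = -197 + 20 \left(-1\right) = -197 - 20 = -217$)
$r^{2} = \left(-217\right)^{2} = 47089$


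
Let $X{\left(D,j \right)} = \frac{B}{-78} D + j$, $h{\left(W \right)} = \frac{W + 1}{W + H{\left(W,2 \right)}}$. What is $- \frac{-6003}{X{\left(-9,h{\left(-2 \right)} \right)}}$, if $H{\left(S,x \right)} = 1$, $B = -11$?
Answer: $- \frac{156078}{7} \approx -22297.0$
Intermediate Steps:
$h{\left(W \right)} = 1$ ($h{\left(W \right)} = \frac{W + 1}{W + 1} = \frac{1 + W}{1 + W} = 1$)
$X{\left(D,j \right)} = j + \frac{11 D}{78}$ ($X{\left(D,j \right)} = - \frac{11}{-78} D + j = \left(-11\right) \left(- \frac{1}{78}\right) D + j = \frac{11 D}{78} + j = j + \frac{11 D}{78}$)
$- \frac{-6003}{X{\left(-9,h{\left(-2 \right)} \right)}} = - \frac{-6003}{1 + \frac{11}{78} \left(-9\right)} = - \frac{-6003}{1 - \frac{33}{26}} = - \frac{-6003}{- \frac{7}{26}} = - \frac{\left(-6003\right) \left(-26\right)}{7} = \left(-1\right) \frac{156078}{7} = - \frac{156078}{7}$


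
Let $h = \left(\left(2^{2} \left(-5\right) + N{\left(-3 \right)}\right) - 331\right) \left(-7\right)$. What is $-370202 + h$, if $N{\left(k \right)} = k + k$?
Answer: $-367703$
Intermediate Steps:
$N{\left(k \right)} = 2 k$
$h = 2499$ ($h = \left(\left(2^{2} \left(-5\right) + 2 \left(-3\right)\right) - 331\right) \left(-7\right) = \left(\left(4 \left(-5\right) - 6\right) - 331\right) \left(-7\right) = \left(\left(-20 - 6\right) - 331\right) \left(-7\right) = \left(-26 - 331\right) \left(-7\right) = \left(-357\right) \left(-7\right) = 2499$)
$-370202 + h = -370202 + 2499 = -367703$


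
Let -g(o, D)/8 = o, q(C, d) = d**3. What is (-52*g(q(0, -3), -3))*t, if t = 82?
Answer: -921024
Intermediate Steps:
g(o, D) = -8*o
(-52*g(q(0, -3), -3))*t = -(-416)*(-3)**3*82 = -(-416)*(-27)*82 = -52*216*82 = -11232*82 = -921024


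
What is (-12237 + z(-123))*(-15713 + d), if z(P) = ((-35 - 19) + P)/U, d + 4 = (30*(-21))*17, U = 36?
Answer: 1294068527/4 ≈ 3.2352e+8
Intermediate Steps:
d = -10714 (d = -4 + (30*(-21))*17 = -4 - 630*17 = -4 - 10710 = -10714)
z(P) = -3/2 + P/36 (z(P) = ((-35 - 19) + P)/36 = (-54 + P)*(1/36) = -3/2 + P/36)
(-12237 + z(-123))*(-15713 + d) = (-12237 + (-3/2 + (1/36)*(-123)))*(-15713 - 10714) = (-12237 + (-3/2 - 41/12))*(-26427) = (-12237 - 59/12)*(-26427) = -146903/12*(-26427) = 1294068527/4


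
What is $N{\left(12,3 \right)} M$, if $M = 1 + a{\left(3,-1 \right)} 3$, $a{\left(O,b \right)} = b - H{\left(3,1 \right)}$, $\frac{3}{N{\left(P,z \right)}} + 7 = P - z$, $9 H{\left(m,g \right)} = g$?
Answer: $- \frac{7}{2} \approx -3.5$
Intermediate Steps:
$H{\left(m,g \right)} = \frac{g}{9}$
$N{\left(P,z \right)} = \frac{3}{-7 + P - z}$ ($N{\left(P,z \right)} = \frac{3}{-7 + \left(P - z\right)} = \frac{3}{-7 + P - z}$)
$a{\left(O,b \right)} = - \frac{1}{9} + b$ ($a{\left(O,b \right)} = b - \frac{1}{9} \cdot 1 = b - \frac{1}{9} = - \frac{1}{9} + b$)
$M = - \frac{7}{3}$ ($M = 1 + \left(- \frac{1}{9} - 1\right) 3 = 1 - \frac{10}{3} = - \frac{7}{3} \approx -2.3333$)
$N{\left(12,3 \right)} M = - \frac{3}{7 + 3 - 12} \left(- \frac{7}{3}\right) = - \frac{3}{-2} \left(- \frac{7}{3}\right) = \left(-3\right) \left(- \frac{1}{2}\right) \left(- \frac{7}{3}\right) = \frac{3}{2} \left(- \frac{7}{3}\right) = - \frac{7}{2}$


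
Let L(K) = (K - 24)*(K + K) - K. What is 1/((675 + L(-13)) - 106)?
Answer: 1/1544 ≈ 0.00064767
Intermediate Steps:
L(K) = -K + 2*K*(-24 + K) (L(K) = (-24 + K)*(2*K) - K = 2*K*(-24 + K) - K = -K + 2*K*(-24 + K))
1/((675 + L(-13)) - 106) = 1/((675 - 13*(-49 + 2*(-13))) - 106) = 1/((675 - 13*(-49 - 26)) - 106) = 1/((675 - 13*(-75)) - 106) = 1/((675 + 975) - 106) = 1/(1650 - 106) = 1/1544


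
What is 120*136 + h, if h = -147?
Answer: 16173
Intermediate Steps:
120*136 + h = 120*136 - 147 = 16320 - 147 = 16173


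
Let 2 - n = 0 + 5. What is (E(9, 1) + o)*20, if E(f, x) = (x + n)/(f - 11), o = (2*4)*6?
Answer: 980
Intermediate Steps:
n = -3 (n = 2 - (0 + 5) = 2 - 1*5 = 2 - 5 = -3)
o = 48 (o = 8*6 = 48)
E(f, x) = (-3 + x)/(-11 + f) (E(f, x) = (x - 3)/(f - 11) = (-3 + x)/(-11 + f))
(E(9, 1) + o)*20 = ((-3 + 1)/(-11 + 9) + 48)*20 = (-2/(-2) + 48)*20 = (-1/2*(-2) + 48)*20 = (1 + 48)*20 = 49*20 = 980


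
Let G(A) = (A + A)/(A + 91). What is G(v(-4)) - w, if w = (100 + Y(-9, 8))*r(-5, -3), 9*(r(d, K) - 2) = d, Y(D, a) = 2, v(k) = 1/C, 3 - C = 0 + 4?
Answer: -6631/45 ≈ -147.36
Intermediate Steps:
C = -1 (C = 3 - (0 + 4) = 3 - 1*4 = 3 - 4 = -1)
v(k) = -1 (v(k) = 1/(-1) = -1)
r(d, K) = 2 + d/9
w = 442/3 (w = (100 + 2)*(2 + (⅑)*(-5)) = 102*(2 - 5/9) = 102*(13/9) = 442/3 ≈ 147.33)
G(A) = 2*A/(91 + A) (G(A) = (2*A)/(91 + A) = 2*A/(91 + A))
G(v(-4)) - w = 2*(-1)/(91 - 1) - 1*442/3 = 2*(-1)/90 - 442/3 = 2*(-1)*(1/90) - 442/3 = -1/45 - 442/3 = -6631/45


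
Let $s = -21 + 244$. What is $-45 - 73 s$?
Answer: $-16324$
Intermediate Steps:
$s = 223$
$-45 - 73 s = -45 - 16279 = -16324$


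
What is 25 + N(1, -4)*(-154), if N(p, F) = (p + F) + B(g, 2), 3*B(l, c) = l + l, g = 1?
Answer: 1153/3 ≈ 384.33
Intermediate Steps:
B(l, c) = 2*l/3 (B(l, c) = (l + l)/3 = (2*l)/3 = 2*l/3)
N(p, F) = ⅔ + F + p (N(p, F) = (p + F) + (⅔)*1 = (F + p) + ⅔ = ⅔ + F + p)
25 + N(1, -4)*(-154) = 25 + (⅔ - 4 + 1)*(-154) = 25 - 7/3*(-154) = 25 + 1078/3 = 1153/3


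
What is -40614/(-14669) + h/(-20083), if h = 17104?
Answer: 564752386/294597527 ≈ 1.9170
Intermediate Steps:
-40614/(-14669) + h/(-20083) = -40614/(-14669) + 17104/(-20083) = -40614*(-1/14669) + 17104*(-1/20083) = 40614/14669 - 17104/20083 = 564752386/294597527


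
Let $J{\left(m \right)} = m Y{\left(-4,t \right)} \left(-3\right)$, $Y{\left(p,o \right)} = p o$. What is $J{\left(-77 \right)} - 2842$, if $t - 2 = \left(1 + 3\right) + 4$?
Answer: $-12082$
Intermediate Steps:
$t = 10$ ($t = 2 + \left(\left(1 + 3\right) + 4\right) = 2 + \left(4 + 4\right) = 2 + 8 = 10$)
$Y{\left(p,o \right)} = o p$
$J{\left(m \right)} = 120 m$ ($J{\left(m \right)} = m 10 \left(-4\right) \left(-3\right) = m \left(-40\right) \left(-3\right) = - 40 m \left(-3\right) = 120 m$)
$J{\left(-77 \right)} - 2842 = 120 \left(-77\right) - 2842 = -9240 - 2842 = -12082$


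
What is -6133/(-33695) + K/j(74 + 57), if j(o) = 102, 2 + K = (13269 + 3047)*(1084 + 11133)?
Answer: 1119418595286/572815 ≈ 1.9542e+6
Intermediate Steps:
K = 199332570 (K = -2 + (13269 + 3047)*(1084 + 11133) = -2 + 16316*12217 = -2 + 199332572 = 199332570)
-6133/(-33695) + K/j(74 + 57) = -6133/(-33695) + 199332570/102 = -6133*(-1/33695) + 199332570*(1/102) = 6133/33695 + 33222095/17 = 1119418595286/572815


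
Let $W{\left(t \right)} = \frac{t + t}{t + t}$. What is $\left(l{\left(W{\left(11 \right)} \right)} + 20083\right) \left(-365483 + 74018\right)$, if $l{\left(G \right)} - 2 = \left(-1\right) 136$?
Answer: $-5814435285$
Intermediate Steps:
$W{\left(t \right)} = 1$ ($W{\left(t \right)} = \frac{2 t}{2 t} = 2 t \frac{1}{2 t} = 1$)
$l{\left(G \right)} = -134$ ($l{\left(G \right)} = 2 - 136 = -134$)
$\left(l{\left(W{\left(11 \right)} \right)} + 20083\right) \left(-365483 + 74018\right) = \left(-134 + 20083\right) \left(-365483 + 74018\right) = 19949 \left(-291465\right) = -5814435285$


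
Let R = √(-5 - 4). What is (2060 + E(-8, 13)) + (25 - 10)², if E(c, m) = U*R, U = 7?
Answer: 2285 + 21*I ≈ 2285.0 + 21.0*I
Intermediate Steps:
R = 3*I (R = √(-9) = 3*I ≈ 3.0*I)
E(c, m) = 21*I (E(c, m) = 7*(3*I) = 21*I)
(2060 + E(-8, 13)) + (25 - 10)² = (2060 + 21*I) + (25 - 10)² = (2060 + 21*I) + 15² = (2060 + 21*I) + 225 = 2285 + 21*I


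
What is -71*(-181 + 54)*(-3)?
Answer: -27051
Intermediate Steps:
-71*(-181 + 54)*(-3) = -71*(-127)*(-3) = 9017*(-3) = -27051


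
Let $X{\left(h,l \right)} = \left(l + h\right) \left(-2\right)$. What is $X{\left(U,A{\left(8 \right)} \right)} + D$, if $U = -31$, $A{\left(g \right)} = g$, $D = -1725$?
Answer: $-1679$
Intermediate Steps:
$X{\left(h,l \right)} = - 2 h - 2 l$ ($X{\left(h,l \right)} = \left(h + l\right) \left(-2\right) = - 2 h - 2 l$)
$X{\left(U,A{\left(8 \right)} \right)} + D = \left(\left(-2\right) \left(-31\right) - 16\right) - 1725 = \left(62 - 16\right) - 1725 = 46 - 1725 = -1679$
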